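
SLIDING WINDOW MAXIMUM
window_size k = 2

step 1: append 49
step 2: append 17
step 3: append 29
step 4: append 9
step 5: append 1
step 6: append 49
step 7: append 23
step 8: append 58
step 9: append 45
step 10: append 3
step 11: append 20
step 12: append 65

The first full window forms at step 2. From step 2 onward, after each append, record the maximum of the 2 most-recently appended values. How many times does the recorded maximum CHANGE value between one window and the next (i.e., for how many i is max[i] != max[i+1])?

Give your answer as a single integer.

Answer: 7

Derivation:
step 1: append 49 -> window=[49] (not full yet)
step 2: append 17 -> window=[49, 17] -> max=49
step 3: append 29 -> window=[17, 29] -> max=29
step 4: append 9 -> window=[29, 9] -> max=29
step 5: append 1 -> window=[9, 1] -> max=9
step 6: append 49 -> window=[1, 49] -> max=49
step 7: append 23 -> window=[49, 23] -> max=49
step 8: append 58 -> window=[23, 58] -> max=58
step 9: append 45 -> window=[58, 45] -> max=58
step 10: append 3 -> window=[45, 3] -> max=45
step 11: append 20 -> window=[3, 20] -> max=20
step 12: append 65 -> window=[20, 65] -> max=65
Recorded maximums: 49 29 29 9 49 49 58 58 45 20 65
Changes between consecutive maximums: 7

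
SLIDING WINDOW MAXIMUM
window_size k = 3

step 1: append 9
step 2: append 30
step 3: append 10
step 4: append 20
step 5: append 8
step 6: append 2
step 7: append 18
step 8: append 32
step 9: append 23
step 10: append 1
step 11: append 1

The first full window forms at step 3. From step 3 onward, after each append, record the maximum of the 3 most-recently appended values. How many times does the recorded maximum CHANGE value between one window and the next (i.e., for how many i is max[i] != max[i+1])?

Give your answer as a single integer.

Answer: 4

Derivation:
step 1: append 9 -> window=[9] (not full yet)
step 2: append 30 -> window=[9, 30] (not full yet)
step 3: append 10 -> window=[9, 30, 10] -> max=30
step 4: append 20 -> window=[30, 10, 20] -> max=30
step 5: append 8 -> window=[10, 20, 8] -> max=20
step 6: append 2 -> window=[20, 8, 2] -> max=20
step 7: append 18 -> window=[8, 2, 18] -> max=18
step 8: append 32 -> window=[2, 18, 32] -> max=32
step 9: append 23 -> window=[18, 32, 23] -> max=32
step 10: append 1 -> window=[32, 23, 1] -> max=32
step 11: append 1 -> window=[23, 1, 1] -> max=23
Recorded maximums: 30 30 20 20 18 32 32 32 23
Changes between consecutive maximums: 4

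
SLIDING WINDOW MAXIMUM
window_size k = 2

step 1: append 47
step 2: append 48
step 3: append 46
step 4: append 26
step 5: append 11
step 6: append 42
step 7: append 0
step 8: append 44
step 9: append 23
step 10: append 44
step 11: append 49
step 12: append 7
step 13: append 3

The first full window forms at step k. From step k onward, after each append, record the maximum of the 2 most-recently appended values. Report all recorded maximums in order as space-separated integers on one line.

Answer: 48 48 46 26 42 42 44 44 44 49 49 7

Derivation:
step 1: append 47 -> window=[47] (not full yet)
step 2: append 48 -> window=[47, 48] -> max=48
step 3: append 46 -> window=[48, 46] -> max=48
step 4: append 26 -> window=[46, 26] -> max=46
step 5: append 11 -> window=[26, 11] -> max=26
step 6: append 42 -> window=[11, 42] -> max=42
step 7: append 0 -> window=[42, 0] -> max=42
step 8: append 44 -> window=[0, 44] -> max=44
step 9: append 23 -> window=[44, 23] -> max=44
step 10: append 44 -> window=[23, 44] -> max=44
step 11: append 49 -> window=[44, 49] -> max=49
step 12: append 7 -> window=[49, 7] -> max=49
step 13: append 3 -> window=[7, 3] -> max=7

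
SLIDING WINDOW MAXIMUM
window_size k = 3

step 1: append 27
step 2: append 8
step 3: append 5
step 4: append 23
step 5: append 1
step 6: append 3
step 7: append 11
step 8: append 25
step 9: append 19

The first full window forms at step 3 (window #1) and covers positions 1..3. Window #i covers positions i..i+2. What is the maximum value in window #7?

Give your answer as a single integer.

Answer: 25

Derivation:
step 1: append 27 -> window=[27] (not full yet)
step 2: append 8 -> window=[27, 8] (not full yet)
step 3: append 5 -> window=[27, 8, 5] -> max=27
step 4: append 23 -> window=[8, 5, 23] -> max=23
step 5: append 1 -> window=[5, 23, 1] -> max=23
step 6: append 3 -> window=[23, 1, 3] -> max=23
step 7: append 11 -> window=[1, 3, 11] -> max=11
step 8: append 25 -> window=[3, 11, 25] -> max=25
step 9: append 19 -> window=[11, 25, 19] -> max=25
Window #7 max = 25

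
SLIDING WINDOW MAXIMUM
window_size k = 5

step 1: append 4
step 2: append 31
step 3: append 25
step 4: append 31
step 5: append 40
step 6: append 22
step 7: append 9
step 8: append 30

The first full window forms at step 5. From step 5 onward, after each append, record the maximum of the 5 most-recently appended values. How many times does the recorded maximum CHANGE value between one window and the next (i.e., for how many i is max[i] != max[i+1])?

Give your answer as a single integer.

Answer: 0

Derivation:
step 1: append 4 -> window=[4] (not full yet)
step 2: append 31 -> window=[4, 31] (not full yet)
step 3: append 25 -> window=[4, 31, 25] (not full yet)
step 4: append 31 -> window=[4, 31, 25, 31] (not full yet)
step 5: append 40 -> window=[4, 31, 25, 31, 40] -> max=40
step 6: append 22 -> window=[31, 25, 31, 40, 22] -> max=40
step 7: append 9 -> window=[25, 31, 40, 22, 9] -> max=40
step 8: append 30 -> window=[31, 40, 22, 9, 30] -> max=40
Recorded maximums: 40 40 40 40
Changes between consecutive maximums: 0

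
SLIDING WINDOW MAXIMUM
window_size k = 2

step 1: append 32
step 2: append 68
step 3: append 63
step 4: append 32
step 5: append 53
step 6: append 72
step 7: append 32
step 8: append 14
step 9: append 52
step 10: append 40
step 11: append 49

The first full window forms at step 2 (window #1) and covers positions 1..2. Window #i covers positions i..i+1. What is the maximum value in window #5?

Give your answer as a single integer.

step 1: append 32 -> window=[32] (not full yet)
step 2: append 68 -> window=[32, 68] -> max=68
step 3: append 63 -> window=[68, 63] -> max=68
step 4: append 32 -> window=[63, 32] -> max=63
step 5: append 53 -> window=[32, 53] -> max=53
step 6: append 72 -> window=[53, 72] -> max=72
Window #5 max = 72

Answer: 72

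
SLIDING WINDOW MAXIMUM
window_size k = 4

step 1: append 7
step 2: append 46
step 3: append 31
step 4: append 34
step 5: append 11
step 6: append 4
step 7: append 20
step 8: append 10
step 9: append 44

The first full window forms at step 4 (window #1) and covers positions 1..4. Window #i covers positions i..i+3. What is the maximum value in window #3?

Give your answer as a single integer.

step 1: append 7 -> window=[7] (not full yet)
step 2: append 46 -> window=[7, 46] (not full yet)
step 3: append 31 -> window=[7, 46, 31] (not full yet)
step 4: append 34 -> window=[7, 46, 31, 34] -> max=46
step 5: append 11 -> window=[46, 31, 34, 11] -> max=46
step 6: append 4 -> window=[31, 34, 11, 4] -> max=34
Window #3 max = 34

Answer: 34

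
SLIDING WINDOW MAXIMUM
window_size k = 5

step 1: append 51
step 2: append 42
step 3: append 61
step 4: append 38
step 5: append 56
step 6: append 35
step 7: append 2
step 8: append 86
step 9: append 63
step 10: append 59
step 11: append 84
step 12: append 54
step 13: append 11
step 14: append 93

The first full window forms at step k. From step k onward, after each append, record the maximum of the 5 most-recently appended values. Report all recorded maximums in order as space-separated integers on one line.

step 1: append 51 -> window=[51] (not full yet)
step 2: append 42 -> window=[51, 42] (not full yet)
step 3: append 61 -> window=[51, 42, 61] (not full yet)
step 4: append 38 -> window=[51, 42, 61, 38] (not full yet)
step 5: append 56 -> window=[51, 42, 61, 38, 56] -> max=61
step 6: append 35 -> window=[42, 61, 38, 56, 35] -> max=61
step 7: append 2 -> window=[61, 38, 56, 35, 2] -> max=61
step 8: append 86 -> window=[38, 56, 35, 2, 86] -> max=86
step 9: append 63 -> window=[56, 35, 2, 86, 63] -> max=86
step 10: append 59 -> window=[35, 2, 86, 63, 59] -> max=86
step 11: append 84 -> window=[2, 86, 63, 59, 84] -> max=86
step 12: append 54 -> window=[86, 63, 59, 84, 54] -> max=86
step 13: append 11 -> window=[63, 59, 84, 54, 11] -> max=84
step 14: append 93 -> window=[59, 84, 54, 11, 93] -> max=93

Answer: 61 61 61 86 86 86 86 86 84 93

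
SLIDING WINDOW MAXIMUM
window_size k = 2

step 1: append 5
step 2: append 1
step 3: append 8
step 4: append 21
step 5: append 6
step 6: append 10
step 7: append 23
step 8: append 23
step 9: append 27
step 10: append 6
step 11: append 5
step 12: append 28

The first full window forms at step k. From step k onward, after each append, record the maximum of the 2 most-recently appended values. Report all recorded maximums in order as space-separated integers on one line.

Answer: 5 8 21 21 10 23 23 27 27 6 28

Derivation:
step 1: append 5 -> window=[5] (not full yet)
step 2: append 1 -> window=[5, 1] -> max=5
step 3: append 8 -> window=[1, 8] -> max=8
step 4: append 21 -> window=[8, 21] -> max=21
step 5: append 6 -> window=[21, 6] -> max=21
step 6: append 10 -> window=[6, 10] -> max=10
step 7: append 23 -> window=[10, 23] -> max=23
step 8: append 23 -> window=[23, 23] -> max=23
step 9: append 27 -> window=[23, 27] -> max=27
step 10: append 6 -> window=[27, 6] -> max=27
step 11: append 5 -> window=[6, 5] -> max=6
step 12: append 28 -> window=[5, 28] -> max=28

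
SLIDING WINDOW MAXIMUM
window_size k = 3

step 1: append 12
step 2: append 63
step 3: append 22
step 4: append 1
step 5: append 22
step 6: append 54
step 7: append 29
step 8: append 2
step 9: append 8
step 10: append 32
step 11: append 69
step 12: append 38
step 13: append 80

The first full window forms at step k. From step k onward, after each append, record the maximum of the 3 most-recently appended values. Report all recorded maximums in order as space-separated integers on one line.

step 1: append 12 -> window=[12] (not full yet)
step 2: append 63 -> window=[12, 63] (not full yet)
step 3: append 22 -> window=[12, 63, 22] -> max=63
step 4: append 1 -> window=[63, 22, 1] -> max=63
step 5: append 22 -> window=[22, 1, 22] -> max=22
step 6: append 54 -> window=[1, 22, 54] -> max=54
step 7: append 29 -> window=[22, 54, 29] -> max=54
step 8: append 2 -> window=[54, 29, 2] -> max=54
step 9: append 8 -> window=[29, 2, 8] -> max=29
step 10: append 32 -> window=[2, 8, 32] -> max=32
step 11: append 69 -> window=[8, 32, 69] -> max=69
step 12: append 38 -> window=[32, 69, 38] -> max=69
step 13: append 80 -> window=[69, 38, 80] -> max=80

Answer: 63 63 22 54 54 54 29 32 69 69 80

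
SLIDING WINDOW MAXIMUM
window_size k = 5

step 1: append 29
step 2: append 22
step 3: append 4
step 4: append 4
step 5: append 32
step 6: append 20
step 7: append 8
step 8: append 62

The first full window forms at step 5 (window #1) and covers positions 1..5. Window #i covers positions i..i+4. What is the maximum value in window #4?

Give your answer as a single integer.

Answer: 62

Derivation:
step 1: append 29 -> window=[29] (not full yet)
step 2: append 22 -> window=[29, 22] (not full yet)
step 3: append 4 -> window=[29, 22, 4] (not full yet)
step 4: append 4 -> window=[29, 22, 4, 4] (not full yet)
step 5: append 32 -> window=[29, 22, 4, 4, 32] -> max=32
step 6: append 20 -> window=[22, 4, 4, 32, 20] -> max=32
step 7: append 8 -> window=[4, 4, 32, 20, 8] -> max=32
step 8: append 62 -> window=[4, 32, 20, 8, 62] -> max=62
Window #4 max = 62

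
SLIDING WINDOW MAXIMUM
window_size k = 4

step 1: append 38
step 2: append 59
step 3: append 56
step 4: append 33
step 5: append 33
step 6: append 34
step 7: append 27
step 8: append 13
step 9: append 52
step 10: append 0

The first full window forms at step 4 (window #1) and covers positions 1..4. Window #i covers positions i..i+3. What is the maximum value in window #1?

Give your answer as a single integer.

Answer: 59

Derivation:
step 1: append 38 -> window=[38] (not full yet)
step 2: append 59 -> window=[38, 59] (not full yet)
step 3: append 56 -> window=[38, 59, 56] (not full yet)
step 4: append 33 -> window=[38, 59, 56, 33] -> max=59
Window #1 max = 59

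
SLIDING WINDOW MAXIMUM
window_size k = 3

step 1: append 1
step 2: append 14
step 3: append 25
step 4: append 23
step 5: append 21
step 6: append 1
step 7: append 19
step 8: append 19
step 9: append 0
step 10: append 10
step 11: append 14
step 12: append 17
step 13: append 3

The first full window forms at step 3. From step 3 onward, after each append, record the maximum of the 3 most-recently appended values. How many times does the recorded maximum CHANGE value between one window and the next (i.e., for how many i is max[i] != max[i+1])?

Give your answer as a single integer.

step 1: append 1 -> window=[1] (not full yet)
step 2: append 14 -> window=[1, 14] (not full yet)
step 3: append 25 -> window=[1, 14, 25] -> max=25
step 4: append 23 -> window=[14, 25, 23] -> max=25
step 5: append 21 -> window=[25, 23, 21] -> max=25
step 6: append 1 -> window=[23, 21, 1] -> max=23
step 7: append 19 -> window=[21, 1, 19] -> max=21
step 8: append 19 -> window=[1, 19, 19] -> max=19
step 9: append 0 -> window=[19, 19, 0] -> max=19
step 10: append 10 -> window=[19, 0, 10] -> max=19
step 11: append 14 -> window=[0, 10, 14] -> max=14
step 12: append 17 -> window=[10, 14, 17] -> max=17
step 13: append 3 -> window=[14, 17, 3] -> max=17
Recorded maximums: 25 25 25 23 21 19 19 19 14 17 17
Changes between consecutive maximums: 5

Answer: 5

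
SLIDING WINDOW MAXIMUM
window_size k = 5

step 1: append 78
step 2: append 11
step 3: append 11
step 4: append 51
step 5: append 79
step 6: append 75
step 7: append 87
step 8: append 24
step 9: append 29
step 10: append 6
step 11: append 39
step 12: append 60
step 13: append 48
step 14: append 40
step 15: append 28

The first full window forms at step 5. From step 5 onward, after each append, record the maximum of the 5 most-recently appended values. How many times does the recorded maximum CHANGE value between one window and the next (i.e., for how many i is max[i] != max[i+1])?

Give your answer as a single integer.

step 1: append 78 -> window=[78] (not full yet)
step 2: append 11 -> window=[78, 11] (not full yet)
step 3: append 11 -> window=[78, 11, 11] (not full yet)
step 4: append 51 -> window=[78, 11, 11, 51] (not full yet)
step 5: append 79 -> window=[78, 11, 11, 51, 79] -> max=79
step 6: append 75 -> window=[11, 11, 51, 79, 75] -> max=79
step 7: append 87 -> window=[11, 51, 79, 75, 87] -> max=87
step 8: append 24 -> window=[51, 79, 75, 87, 24] -> max=87
step 9: append 29 -> window=[79, 75, 87, 24, 29] -> max=87
step 10: append 6 -> window=[75, 87, 24, 29, 6] -> max=87
step 11: append 39 -> window=[87, 24, 29, 6, 39] -> max=87
step 12: append 60 -> window=[24, 29, 6, 39, 60] -> max=60
step 13: append 48 -> window=[29, 6, 39, 60, 48] -> max=60
step 14: append 40 -> window=[6, 39, 60, 48, 40] -> max=60
step 15: append 28 -> window=[39, 60, 48, 40, 28] -> max=60
Recorded maximums: 79 79 87 87 87 87 87 60 60 60 60
Changes between consecutive maximums: 2

Answer: 2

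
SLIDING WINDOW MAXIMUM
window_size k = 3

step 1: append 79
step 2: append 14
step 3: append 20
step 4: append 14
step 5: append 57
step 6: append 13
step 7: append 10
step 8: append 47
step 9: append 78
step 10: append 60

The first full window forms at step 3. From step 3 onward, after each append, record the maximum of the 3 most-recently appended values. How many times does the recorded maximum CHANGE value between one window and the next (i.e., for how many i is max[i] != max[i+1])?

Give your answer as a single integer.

step 1: append 79 -> window=[79] (not full yet)
step 2: append 14 -> window=[79, 14] (not full yet)
step 3: append 20 -> window=[79, 14, 20] -> max=79
step 4: append 14 -> window=[14, 20, 14] -> max=20
step 5: append 57 -> window=[20, 14, 57] -> max=57
step 6: append 13 -> window=[14, 57, 13] -> max=57
step 7: append 10 -> window=[57, 13, 10] -> max=57
step 8: append 47 -> window=[13, 10, 47] -> max=47
step 9: append 78 -> window=[10, 47, 78] -> max=78
step 10: append 60 -> window=[47, 78, 60] -> max=78
Recorded maximums: 79 20 57 57 57 47 78 78
Changes between consecutive maximums: 4

Answer: 4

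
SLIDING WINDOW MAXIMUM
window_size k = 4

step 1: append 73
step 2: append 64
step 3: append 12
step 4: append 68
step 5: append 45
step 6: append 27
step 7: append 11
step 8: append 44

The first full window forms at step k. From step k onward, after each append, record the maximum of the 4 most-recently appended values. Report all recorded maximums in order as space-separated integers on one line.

step 1: append 73 -> window=[73] (not full yet)
step 2: append 64 -> window=[73, 64] (not full yet)
step 3: append 12 -> window=[73, 64, 12] (not full yet)
step 4: append 68 -> window=[73, 64, 12, 68] -> max=73
step 5: append 45 -> window=[64, 12, 68, 45] -> max=68
step 6: append 27 -> window=[12, 68, 45, 27] -> max=68
step 7: append 11 -> window=[68, 45, 27, 11] -> max=68
step 8: append 44 -> window=[45, 27, 11, 44] -> max=45

Answer: 73 68 68 68 45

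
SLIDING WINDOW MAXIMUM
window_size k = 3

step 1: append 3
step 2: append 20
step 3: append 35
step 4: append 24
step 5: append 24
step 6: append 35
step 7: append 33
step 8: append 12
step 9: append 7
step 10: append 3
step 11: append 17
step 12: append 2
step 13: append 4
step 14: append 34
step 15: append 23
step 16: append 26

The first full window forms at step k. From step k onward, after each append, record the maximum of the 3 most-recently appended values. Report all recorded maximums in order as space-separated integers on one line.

Answer: 35 35 35 35 35 35 33 12 17 17 17 34 34 34

Derivation:
step 1: append 3 -> window=[3] (not full yet)
step 2: append 20 -> window=[3, 20] (not full yet)
step 3: append 35 -> window=[3, 20, 35] -> max=35
step 4: append 24 -> window=[20, 35, 24] -> max=35
step 5: append 24 -> window=[35, 24, 24] -> max=35
step 6: append 35 -> window=[24, 24, 35] -> max=35
step 7: append 33 -> window=[24, 35, 33] -> max=35
step 8: append 12 -> window=[35, 33, 12] -> max=35
step 9: append 7 -> window=[33, 12, 7] -> max=33
step 10: append 3 -> window=[12, 7, 3] -> max=12
step 11: append 17 -> window=[7, 3, 17] -> max=17
step 12: append 2 -> window=[3, 17, 2] -> max=17
step 13: append 4 -> window=[17, 2, 4] -> max=17
step 14: append 34 -> window=[2, 4, 34] -> max=34
step 15: append 23 -> window=[4, 34, 23] -> max=34
step 16: append 26 -> window=[34, 23, 26] -> max=34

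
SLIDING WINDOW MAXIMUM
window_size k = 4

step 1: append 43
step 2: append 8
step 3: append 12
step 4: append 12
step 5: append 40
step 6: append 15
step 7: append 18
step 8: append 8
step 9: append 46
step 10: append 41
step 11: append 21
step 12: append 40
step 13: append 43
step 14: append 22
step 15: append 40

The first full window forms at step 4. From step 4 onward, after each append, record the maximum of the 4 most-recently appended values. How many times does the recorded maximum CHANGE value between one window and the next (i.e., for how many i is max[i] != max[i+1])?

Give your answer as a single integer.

Answer: 3

Derivation:
step 1: append 43 -> window=[43] (not full yet)
step 2: append 8 -> window=[43, 8] (not full yet)
step 3: append 12 -> window=[43, 8, 12] (not full yet)
step 4: append 12 -> window=[43, 8, 12, 12] -> max=43
step 5: append 40 -> window=[8, 12, 12, 40] -> max=40
step 6: append 15 -> window=[12, 12, 40, 15] -> max=40
step 7: append 18 -> window=[12, 40, 15, 18] -> max=40
step 8: append 8 -> window=[40, 15, 18, 8] -> max=40
step 9: append 46 -> window=[15, 18, 8, 46] -> max=46
step 10: append 41 -> window=[18, 8, 46, 41] -> max=46
step 11: append 21 -> window=[8, 46, 41, 21] -> max=46
step 12: append 40 -> window=[46, 41, 21, 40] -> max=46
step 13: append 43 -> window=[41, 21, 40, 43] -> max=43
step 14: append 22 -> window=[21, 40, 43, 22] -> max=43
step 15: append 40 -> window=[40, 43, 22, 40] -> max=43
Recorded maximums: 43 40 40 40 40 46 46 46 46 43 43 43
Changes between consecutive maximums: 3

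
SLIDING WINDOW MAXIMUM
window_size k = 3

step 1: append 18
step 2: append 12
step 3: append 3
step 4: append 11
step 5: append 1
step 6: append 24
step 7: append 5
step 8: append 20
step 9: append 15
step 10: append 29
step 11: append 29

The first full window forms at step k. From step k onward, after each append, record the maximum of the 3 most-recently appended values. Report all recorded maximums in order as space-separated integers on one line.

Answer: 18 12 11 24 24 24 20 29 29

Derivation:
step 1: append 18 -> window=[18] (not full yet)
step 2: append 12 -> window=[18, 12] (not full yet)
step 3: append 3 -> window=[18, 12, 3] -> max=18
step 4: append 11 -> window=[12, 3, 11] -> max=12
step 5: append 1 -> window=[3, 11, 1] -> max=11
step 6: append 24 -> window=[11, 1, 24] -> max=24
step 7: append 5 -> window=[1, 24, 5] -> max=24
step 8: append 20 -> window=[24, 5, 20] -> max=24
step 9: append 15 -> window=[5, 20, 15] -> max=20
step 10: append 29 -> window=[20, 15, 29] -> max=29
step 11: append 29 -> window=[15, 29, 29] -> max=29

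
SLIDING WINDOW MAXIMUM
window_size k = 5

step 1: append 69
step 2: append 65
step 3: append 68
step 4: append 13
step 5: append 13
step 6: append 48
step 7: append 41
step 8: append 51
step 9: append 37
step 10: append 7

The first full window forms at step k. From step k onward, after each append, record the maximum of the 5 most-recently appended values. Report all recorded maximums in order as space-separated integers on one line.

step 1: append 69 -> window=[69] (not full yet)
step 2: append 65 -> window=[69, 65] (not full yet)
step 3: append 68 -> window=[69, 65, 68] (not full yet)
step 4: append 13 -> window=[69, 65, 68, 13] (not full yet)
step 5: append 13 -> window=[69, 65, 68, 13, 13] -> max=69
step 6: append 48 -> window=[65, 68, 13, 13, 48] -> max=68
step 7: append 41 -> window=[68, 13, 13, 48, 41] -> max=68
step 8: append 51 -> window=[13, 13, 48, 41, 51] -> max=51
step 9: append 37 -> window=[13, 48, 41, 51, 37] -> max=51
step 10: append 7 -> window=[48, 41, 51, 37, 7] -> max=51

Answer: 69 68 68 51 51 51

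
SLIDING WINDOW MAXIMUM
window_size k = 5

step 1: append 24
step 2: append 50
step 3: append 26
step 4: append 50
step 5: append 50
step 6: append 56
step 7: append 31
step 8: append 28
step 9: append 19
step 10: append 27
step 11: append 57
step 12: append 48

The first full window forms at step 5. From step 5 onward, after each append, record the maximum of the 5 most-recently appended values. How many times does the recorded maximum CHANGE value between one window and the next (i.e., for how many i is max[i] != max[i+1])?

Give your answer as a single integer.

step 1: append 24 -> window=[24] (not full yet)
step 2: append 50 -> window=[24, 50] (not full yet)
step 3: append 26 -> window=[24, 50, 26] (not full yet)
step 4: append 50 -> window=[24, 50, 26, 50] (not full yet)
step 5: append 50 -> window=[24, 50, 26, 50, 50] -> max=50
step 6: append 56 -> window=[50, 26, 50, 50, 56] -> max=56
step 7: append 31 -> window=[26, 50, 50, 56, 31] -> max=56
step 8: append 28 -> window=[50, 50, 56, 31, 28] -> max=56
step 9: append 19 -> window=[50, 56, 31, 28, 19] -> max=56
step 10: append 27 -> window=[56, 31, 28, 19, 27] -> max=56
step 11: append 57 -> window=[31, 28, 19, 27, 57] -> max=57
step 12: append 48 -> window=[28, 19, 27, 57, 48] -> max=57
Recorded maximums: 50 56 56 56 56 56 57 57
Changes between consecutive maximums: 2

Answer: 2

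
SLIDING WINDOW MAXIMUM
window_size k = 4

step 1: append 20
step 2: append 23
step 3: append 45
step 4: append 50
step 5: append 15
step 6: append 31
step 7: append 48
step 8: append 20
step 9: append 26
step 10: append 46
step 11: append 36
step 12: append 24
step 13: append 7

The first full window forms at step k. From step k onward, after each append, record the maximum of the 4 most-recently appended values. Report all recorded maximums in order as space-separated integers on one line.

Answer: 50 50 50 50 48 48 48 46 46 46

Derivation:
step 1: append 20 -> window=[20] (not full yet)
step 2: append 23 -> window=[20, 23] (not full yet)
step 3: append 45 -> window=[20, 23, 45] (not full yet)
step 4: append 50 -> window=[20, 23, 45, 50] -> max=50
step 5: append 15 -> window=[23, 45, 50, 15] -> max=50
step 6: append 31 -> window=[45, 50, 15, 31] -> max=50
step 7: append 48 -> window=[50, 15, 31, 48] -> max=50
step 8: append 20 -> window=[15, 31, 48, 20] -> max=48
step 9: append 26 -> window=[31, 48, 20, 26] -> max=48
step 10: append 46 -> window=[48, 20, 26, 46] -> max=48
step 11: append 36 -> window=[20, 26, 46, 36] -> max=46
step 12: append 24 -> window=[26, 46, 36, 24] -> max=46
step 13: append 7 -> window=[46, 36, 24, 7] -> max=46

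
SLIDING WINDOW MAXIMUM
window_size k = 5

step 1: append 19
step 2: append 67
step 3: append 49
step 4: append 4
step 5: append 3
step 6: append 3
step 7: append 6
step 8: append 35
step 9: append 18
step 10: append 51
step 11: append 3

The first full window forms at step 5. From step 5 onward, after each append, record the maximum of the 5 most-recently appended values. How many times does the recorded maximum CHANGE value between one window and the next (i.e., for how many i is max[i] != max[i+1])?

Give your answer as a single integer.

Answer: 3

Derivation:
step 1: append 19 -> window=[19] (not full yet)
step 2: append 67 -> window=[19, 67] (not full yet)
step 3: append 49 -> window=[19, 67, 49] (not full yet)
step 4: append 4 -> window=[19, 67, 49, 4] (not full yet)
step 5: append 3 -> window=[19, 67, 49, 4, 3] -> max=67
step 6: append 3 -> window=[67, 49, 4, 3, 3] -> max=67
step 7: append 6 -> window=[49, 4, 3, 3, 6] -> max=49
step 8: append 35 -> window=[4, 3, 3, 6, 35] -> max=35
step 9: append 18 -> window=[3, 3, 6, 35, 18] -> max=35
step 10: append 51 -> window=[3, 6, 35, 18, 51] -> max=51
step 11: append 3 -> window=[6, 35, 18, 51, 3] -> max=51
Recorded maximums: 67 67 49 35 35 51 51
Changes between consecutive maximums: 3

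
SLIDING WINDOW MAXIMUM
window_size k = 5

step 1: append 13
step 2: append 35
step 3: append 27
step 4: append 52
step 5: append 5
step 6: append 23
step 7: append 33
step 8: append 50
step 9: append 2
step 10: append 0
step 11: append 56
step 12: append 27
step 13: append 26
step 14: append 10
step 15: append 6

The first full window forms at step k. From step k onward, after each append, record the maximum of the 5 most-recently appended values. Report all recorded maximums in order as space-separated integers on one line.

step 1: append 13 -> window=[13] (not full yet)
step 2: append 35 -> window=[13, 35] (not full yet)
step 3: append 27 -> window=[13, 35, 27] (not full yet)
step 4: append 52 -> window=[13, 35, 27, 52] (not full yet)
step 5: append 5 -> window=[13, 35, 27, 52, 5] -> max=52
step 6: append 23 -> window=[35, 27, 52, 5, 23] -> max=52
step 7: append 33 -> window=[27, 52, 5, 23, 33] -> max=52
step 8: append 50 -> window=[52, 5, 23, 33, 50] -> max=52
step 9: append 2 -> window=[5, 23, 33, 50, 2] -> max=50
step 10: append 0 -> window=[23, 33, 50, 2, 0] -> max=50
step 11: append 56 -> window=[33, 50, 2, 0, 56] -> max=56
step 12: append 27 -> window=[50, 2, 0, 56, 27] -> max=56
step 13: append 26 -> window=[2, 0, 56, 27, 26] -> max=56
step 14: append 10 -> window=[0, 56, 27, 26, 10] -> max=56
step 15: append 6 -> window=[56, 27, 26, 10, 6] -> max=56

Answer: 52 52 52 52 50 50 56 56 56 56 56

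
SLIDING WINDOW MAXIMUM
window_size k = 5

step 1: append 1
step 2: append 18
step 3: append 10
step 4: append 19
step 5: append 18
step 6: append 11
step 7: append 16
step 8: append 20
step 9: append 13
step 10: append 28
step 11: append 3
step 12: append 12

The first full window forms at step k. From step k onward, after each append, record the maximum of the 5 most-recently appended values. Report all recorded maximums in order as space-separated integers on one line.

step 1: append 1 -> window=[1] (not full yet)
step 2: append 18 -> window=[1, 18] (not full yet)
step 3: append 10 -> window=[1, 18, 10] (not full yet)
step 4: append 19 -> window=[1, 18, 10, 19] (not full yet)
step 5: append 18 -> window=[1, 18, 10, 19, 18] -> max=19
step 6: append 11 -> window=[18, 10, 19, 18, 11] -> max=19
step 7: append 16 -> window=[10, 19, 18, 11, 16] -> max=19
step 8: append 20 -> window=[19, 18, 11, 16, 20] -> max=20
step 9: append 13 -> window=[18, 11, 16, 20, 13] -> max=20
step 10: append 28 -> window=[11, 16, 20, 13, 28] -> max=28
step 11: append 3 -> window=[16, 20, 13, 28, 3] -> max=28
step 12: append 12 -> window=[20, 13, 28, 3, 12] -> max=28

Answer: 19 19 19 20 20 28 28 28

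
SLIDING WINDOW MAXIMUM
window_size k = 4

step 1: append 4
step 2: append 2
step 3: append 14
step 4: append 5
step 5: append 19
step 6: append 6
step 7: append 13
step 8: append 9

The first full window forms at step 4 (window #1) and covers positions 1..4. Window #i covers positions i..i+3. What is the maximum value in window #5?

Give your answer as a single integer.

Answer: 19

Derivation:
step 1: append 4 -> window=[4] (not full yet)
step 2: append 2 -> window=[4, 2] (not full yet)
step 3: append 14 -> window=[4, 2, 14] (not full yet)
step 4: append 5 -> window=[4, 2, 14, 5] -> max=14
step 5: append 19 -> window=[2, 14, 5, 19] -> max=19
step 6: append 6 -> window=[14, 5, 19, 6] -> max=19
step 7: append 13 -> window=[5, 19, 6, 13] -> max=19
step 8: append 9 -> window=[19, 6, 13, 9] -> max=19
Window #5 max = 19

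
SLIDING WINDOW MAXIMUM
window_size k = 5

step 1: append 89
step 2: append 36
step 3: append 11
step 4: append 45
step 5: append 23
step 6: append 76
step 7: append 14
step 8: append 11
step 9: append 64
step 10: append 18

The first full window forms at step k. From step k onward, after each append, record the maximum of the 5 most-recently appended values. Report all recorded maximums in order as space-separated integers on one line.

step 1: append 89 -> window=[89] (not full yet)
step 2: append 36 -> window=[89, 36] (not full yet)
step 3: append 11 -> window=[89, 36, 11] (not full yet)
step 4: append 45 -> window=[89, 36, 11, 45] (not full yet)
step 5: append 23 -> window=[89, 36, 11, 45, 23] -> max=89
step 6: append 76 -> window=[36, 11, 45, 23, 76] -> max=76
step 7: append 14 -> window=[11, 45, 23, 76, 14] -> max=76
step 8: append 11 -> window=[45, 23, 76, 14, 11] -> max=76
step 9: append 64 -> window=[23, 76, 14, 11, 64] -> max=76
step 10: append 18 -> window=[76, 14, 11, 64, 18] -> max=76

Answer: 89 76 76 76 76 76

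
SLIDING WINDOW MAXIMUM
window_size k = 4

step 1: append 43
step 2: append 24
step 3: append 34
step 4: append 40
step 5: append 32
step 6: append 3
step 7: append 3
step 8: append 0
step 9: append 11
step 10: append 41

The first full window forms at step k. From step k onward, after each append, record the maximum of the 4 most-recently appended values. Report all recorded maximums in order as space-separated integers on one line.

Answer: 43 40 40 40 32 11 41

Derivation:
step 1: append 43 -> window=[43] (not full yet)
step 2: append 24 -> window=[43, 24] (not full yet)
step 3: append 34 -> window=[43, 24, 34] (not full yet)
step 4: append 40 -> window=[43, 24, 34, 40] -> max=43
step 5: append 32 -> window=[24, 34, 40, 32] -> max=40
step 6: append 3 -> window=[34, 40, 32, 3] -> max=40
step 7: append 3 -> window=[40, 32, 3, 3] -> max=40
step 8: append 0 -> window=[32, 3, 3, 0] -> max=32
step 9: append 11 -> window=[3, 3, 0, 11] -> max=11
step 10: append 41 -> window=[3, 0, 11, 41] -> max=41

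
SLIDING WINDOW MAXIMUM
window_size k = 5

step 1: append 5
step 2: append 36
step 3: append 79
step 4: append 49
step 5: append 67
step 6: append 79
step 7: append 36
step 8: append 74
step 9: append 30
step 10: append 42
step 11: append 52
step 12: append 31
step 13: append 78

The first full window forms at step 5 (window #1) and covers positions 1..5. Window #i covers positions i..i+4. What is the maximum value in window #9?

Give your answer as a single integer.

Answer: 78

Derivation:
step 1: append 5 -> window=[5] (not full yet)
step 2: append 36 -> window=[5, 36] (not full yet)
step 3: append 79 -> window=[5, 36, 79] (not full yet)
step 4: append 49 -> window=[5, 36, 79, 49] (not full yet)
step 5: append 67 -> window=[5, 36, 79, 49, 67] -> max=79
step 6: append 79 -> window=[36, 79, 49, 67, 79] -> max=79
step 7: append 36 -> window=[79, 49, 67, 79, 36] -> max=79
step 8: append 74 -> window=[49, 67, 79, 36, 74] -> max=79
step 9: append 30 -> window=[67, 79, 36, 74, 30] -> max=79
step 10: append 42 -> window=[79, 36, 74, 30, 42] -> max=79
step 11: append 52 -> window=[36, 74, 30, 42, 52] -> max=74
step 12: append 31 -> window=[74, 30, 42, 52, 31] -> max=74
step 13: append 78 -> window=[30, 42, 52, 31, 78] -> max=78
Window #9 max = 78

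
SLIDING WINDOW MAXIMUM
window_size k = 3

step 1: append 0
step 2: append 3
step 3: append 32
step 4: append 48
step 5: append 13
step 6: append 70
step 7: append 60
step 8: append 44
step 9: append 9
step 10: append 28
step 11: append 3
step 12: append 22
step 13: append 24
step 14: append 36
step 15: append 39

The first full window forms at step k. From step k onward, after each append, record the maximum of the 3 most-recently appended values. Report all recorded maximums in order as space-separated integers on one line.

step 1: append 0 -> window=[0] (not full yet)
step 2: append 3 -> window=[0, 3] (not full yet)
step 3: append 32 -> window=[0, 3, 32] -> max=32
step 4: append 48 -> window=[3, 32, 48] -> max=48
step 5: append 13 -> window=[32, 48, 13] -> max=48
step 6: append 70 -> window=[48, 13, 70] -> max=70
step 7: append 60 -> window=[13, 70, 60] -> max=70
step 8: append 44 -> window=[70, 60, 44] -> max=70
step 9: append 9 -> window=[60, 44, 9] -> max=60
step 10: append 28 -> window=[44, 9, 28] -> max=44
step 11: append 3 -> window=[9, 28, 3] -> max=28
step 12: append 22 -> window=[28, 3, 22] -> max=28
step 13: append 24 -> window=[3, 22, 24] -> max=24
step 14: append 36 -> window=[22, 24, 36] -> max=36
step 15: append 39 -> window=[24, 36, 39] -> max=39

Answer: 32 48 48 70 70 70 60 44 28 28 24 36 39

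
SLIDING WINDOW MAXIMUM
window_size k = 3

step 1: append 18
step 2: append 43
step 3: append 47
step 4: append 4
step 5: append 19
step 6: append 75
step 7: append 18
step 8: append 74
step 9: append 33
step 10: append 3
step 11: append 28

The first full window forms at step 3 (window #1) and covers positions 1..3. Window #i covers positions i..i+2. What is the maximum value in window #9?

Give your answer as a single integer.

step 1: append 18 -> window=[18] (not full yet)
step 2: append 43 -> window=[18, 43] (not full yet)
step 3: append 47 -> window=[18, 43, 47] -> max=47
step 4: append 4 -> window=[43, 47, 4] -> max=47
step 5: append 19 -> window=[47, 4, 19] -> max=47
step 6: append 75 -> window=[4, 19, 75] -> max=75
step 7: append 18 -> window=[19, 75, 18] -> max=75
step 8: append 74 -> window=[75, 18, 74] -> max=75
step 9: append 33 -> window=[18, 74, 33] -> max=74
step 10: append 3 -> window=[74, 33, 3] -> max=74
step 11: append 28 -> window=[33, 3, 28] -> max=33
Window #9 max = 33

Answer: 33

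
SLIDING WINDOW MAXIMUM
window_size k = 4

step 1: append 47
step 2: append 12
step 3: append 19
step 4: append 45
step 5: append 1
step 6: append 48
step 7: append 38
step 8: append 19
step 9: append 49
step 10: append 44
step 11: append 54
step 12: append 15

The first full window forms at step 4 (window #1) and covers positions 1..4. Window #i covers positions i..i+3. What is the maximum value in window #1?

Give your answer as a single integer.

step 1: append 47 -> window=[47] (not full yet)
step 2: append 12 -> window=[47, 12] (not full yet)
step 3: append 19 -> window=[47, 12, 19] (not full yet)
step 4: append 45 -> window=[47, 12, 19, 45] -> max=47
Window #1 max = 47

Answer: 47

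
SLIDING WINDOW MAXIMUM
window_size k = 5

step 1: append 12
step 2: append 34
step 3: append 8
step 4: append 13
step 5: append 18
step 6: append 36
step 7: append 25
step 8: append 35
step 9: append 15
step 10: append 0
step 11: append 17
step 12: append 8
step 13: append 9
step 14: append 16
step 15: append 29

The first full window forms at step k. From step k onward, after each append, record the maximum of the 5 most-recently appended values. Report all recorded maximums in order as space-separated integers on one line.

Answer: 34 36 36 36 36 36 35 35 17 17 29

Derivation:
step 1: append 12 -> window=[12] (not full yet)
step 2: append 34 -> window=[12, 34] (not full yet)
step 3: append 8 -> window=[12, 34, 8] (not full yet)
step 4: append 13 -> window=[12, 34, 8, 13] (not full yet)
step 5: append 18 -> window=[12, 34, 8, 13, 18] -> max=34
step 6: append 36 -> window=[34, 8, 13, 18, 36] -> max=36
step 7: append 25 -> window=[8, 13, 18, 36, 25] -> max=36
step 8: append 35 -> window=[13, 18, 36, 25, 35] -> max=36
step 9: append 15 -> window=[18, 36, 25, 35, 15] -> max=36
step 10: append 0 -> window=[36, 25, 35, 15, 0] -> max=36
step 11: append 17 -> window=[25, 35, 15, 0, 17] -> max=35
step 12: append 8 -> window=[35, 15, 0, 17, 8] -> max=35
step 13: append 9 -> window=[15, 0, 17, 8, 9] -> max=17
step 14: append 16 -> window=[0, 17, 8, 9, 16] -> max=17
step 15: append 29 -> window=[17, 8, 9, 16, 29] -> max=29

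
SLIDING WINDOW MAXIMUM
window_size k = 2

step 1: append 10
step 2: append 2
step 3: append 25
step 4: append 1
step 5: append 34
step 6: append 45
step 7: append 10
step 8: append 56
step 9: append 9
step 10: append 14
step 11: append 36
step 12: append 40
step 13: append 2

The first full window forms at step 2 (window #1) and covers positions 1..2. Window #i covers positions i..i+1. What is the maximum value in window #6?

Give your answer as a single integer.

step 1: append 10 -> window=[10] (not full yet)
step 2: append 2 -> window=[10, 2] -> max=10
step 3: append 25 -> window=[2, 25] -> max=25
step 4: append 1 -> window=[25, 1] -> max=25
step 5: append 34 -> window=[1, 34] -> max=34
step 6: append 45 -> window=[34, 45] -> max=45
step 7: append 10 -> window=[45, 10] -> max=45
Window #6 max = 45

Answer: 45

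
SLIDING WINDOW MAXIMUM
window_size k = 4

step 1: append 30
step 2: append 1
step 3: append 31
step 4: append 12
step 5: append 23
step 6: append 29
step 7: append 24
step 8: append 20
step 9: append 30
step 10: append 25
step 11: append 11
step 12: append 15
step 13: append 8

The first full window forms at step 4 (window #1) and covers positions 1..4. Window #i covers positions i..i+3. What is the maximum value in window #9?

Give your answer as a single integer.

step 1: append 30 -> window=[30] (not full yet)
step 2: append 1 -> window=[30, 1] (not full yet)
step 3: append 31 -> window=[30, 1, 31] (not full yet)
step 4: append 12 -> window=[30, 1, 31, 12] -> max=31
step 5: append 23 -> window=[1, 31, 12, 23] -> max=31
step 6: append 29 -> window=[31, 12, 23, 29] -> max=31
step 7: append 24 -> window=[12, 23, 29, 24] -> max=29
step 8: append 20 -> window=[23, 29, 24, 20] -> max=29
step 9: append 30 -> window=[29, 24, 20, 30] -> max=30
step 10: append 25 -> window=[24, 20, 30, 25] -> max=30
step 11: append 11 -> window=[20, 30, 25, 11] -> max=30
step 12: append 15 -> window=[30, 25, 11, 15] -> max=30
Window #9 max = 30

Answer: 30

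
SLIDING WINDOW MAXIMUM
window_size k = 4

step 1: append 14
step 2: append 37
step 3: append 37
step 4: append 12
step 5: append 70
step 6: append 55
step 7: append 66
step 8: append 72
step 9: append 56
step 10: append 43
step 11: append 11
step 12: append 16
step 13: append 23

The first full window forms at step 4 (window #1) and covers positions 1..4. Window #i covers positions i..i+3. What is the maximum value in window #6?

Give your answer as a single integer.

step 1: append 14 -> window=[14] (not full yet)
step 2: append 37 -> window=[14, 37] (not full yet)
step 3: append 37 -> window=[14, 37, 37] (not full yet)
step 4: append 12 -> window=[14, 37, 37, 12] -> max=37
step 5: append 70 -> window=[37, 37, 12, 70] -> max=70
step 6: append 55 -> window=[37, 12, 70, 55] -> max=70
step 7: append 66 -> window=[12, 70, 55, 66] -> max=70
step 8: append 72 -> window=[70, 55, 66, 72] -> max=72
step 9: append 56 -> window=[55, 66, 72, 56] -> max=72
Window #6 max = 72

Answer: 72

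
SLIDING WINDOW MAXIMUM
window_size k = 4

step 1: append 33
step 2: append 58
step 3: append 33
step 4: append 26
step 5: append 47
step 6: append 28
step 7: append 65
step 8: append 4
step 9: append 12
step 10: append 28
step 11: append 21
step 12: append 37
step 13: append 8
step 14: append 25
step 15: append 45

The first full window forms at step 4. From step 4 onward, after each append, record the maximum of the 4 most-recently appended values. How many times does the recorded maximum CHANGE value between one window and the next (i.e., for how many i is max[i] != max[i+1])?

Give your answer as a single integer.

step 1: append 33 -> window=[33] (not full yet)
step 2: append 58 -> window=[33, 58] (not full yet)
step 3: append 33 -> window=[33, 58, 33] (not full yet)
step 4: append 26 -> window=[33, 58, 33, 26] -> max=58
step 5: append 47 -> window=[58, 33, 26, 47] -> max=58
step 6: append 28 -> window=[33, 26, 47, 28] -> max=47
step 7: append 65 -> window=[26, 47, 28, 65] -> max=65
step 8: append 4 -> window=[47, 28, 65, 4] -> max=65
step 9: append 12 -> window=[28, 65, 4, 12] -> max=65
step 10: append 28 -> window=[65, 4, 12, 28] -> max=65
step 11: append 21 -> window=[4, 12, 28, 21] -> max=28
step 12: append 37 -> window=[12, 28, 21, 37] -> max=37
step 13: append 8 -> window=[28, 21, 37, 8] -> max=37
step 14: append 25 -> window=[21, 37, 8, 25] -> max=37
step 15: append 45 -> window=[37, 8, 25, 45] -> max=45
Recorded maximums: 58 58 47 65 65 65 65 28 37 37 37 45
Changes between consecutive maximums: 5

Answer: 5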